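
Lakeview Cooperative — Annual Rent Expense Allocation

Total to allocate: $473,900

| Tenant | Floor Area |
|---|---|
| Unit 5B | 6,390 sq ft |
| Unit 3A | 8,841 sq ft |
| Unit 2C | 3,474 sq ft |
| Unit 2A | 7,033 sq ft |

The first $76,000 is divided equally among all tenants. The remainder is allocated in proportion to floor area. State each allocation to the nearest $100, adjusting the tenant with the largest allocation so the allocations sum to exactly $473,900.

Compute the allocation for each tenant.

First tranche $76,000 split equally: $19,000 each.
Remainder $397,900 by floor area (total 25,738): Unit 5B 98,787.05 → $98,800; Unit 3A 136,678.60 → $136,700; Unit 2C 53,706.76 → $53,700; Unit 2A 108,727.59 → $108,700.
Totals: Unit 5B $19,000 + $98,800 = $117,800; Unit 3A $19,000 + $136,700 = $155,700; Unit 2C $19,000 + $53,700 = $72,700; Unit 2A $19,000 + $108,700 = $127,700.

Unit 5B: $117,800; Unit 3A: $155,700; Unit 2C: $72,700; Unit 2A: $127,700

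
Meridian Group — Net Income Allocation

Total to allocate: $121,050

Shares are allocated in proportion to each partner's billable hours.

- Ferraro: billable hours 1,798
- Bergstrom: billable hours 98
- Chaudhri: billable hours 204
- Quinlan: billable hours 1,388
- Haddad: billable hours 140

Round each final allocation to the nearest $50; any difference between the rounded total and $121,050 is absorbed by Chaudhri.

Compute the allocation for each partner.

Billable hours total: 3,628.
Proportional shares: Ferraro 1,798/3,628 × $121,050 = 59,991.15; Bergstrom 98/3,628 × $121,050 = 3,269.82; Chaudhri 204/3,628 × $121,050 = 6,806.56; Quinlan 1,388/3,628 × $121,050 = 46,311.30; Haddad 140/3,628 × $121,050 = 4,671.17.
At nearest $50: Ferraro $60,000; Bergstrom $3,250; Chaudhri $6,800; Quinlan $46,300; Haddad $4,650. Sum = $121,000.
Difference $121,050 − $121,000 = +$50 applied to Chaudhri: Chaudhri becomes $6,850.

Ferraro: $60,000 | Bergstrom: $3,250 | Chaudhri: $6,850 | Quinlan: $46,300 | Haddad: $4,650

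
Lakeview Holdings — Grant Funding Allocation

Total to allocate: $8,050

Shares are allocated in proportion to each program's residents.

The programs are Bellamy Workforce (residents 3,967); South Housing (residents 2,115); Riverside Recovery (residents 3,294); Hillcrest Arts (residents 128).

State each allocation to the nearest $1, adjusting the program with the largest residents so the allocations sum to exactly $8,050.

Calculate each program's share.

Combined residents = 9,504.
Pro-rata amounts: Bellamy Workforce 3,967/9,504 × $8,050 = 3,360.10; South Housing 2,115/9,504 × $8,050 = 1,791.43; Riverside Recovery 3,294/9,504 × $8,050 = 2,790.06; Hillcrest Arts 128/9,504 × $8,050 = 108.42.
At nearest $1: Bellamy Workforce $3,360; South Housing $1,791; Riverside Recovery $2,790; Hillcrest Arts $108. Sum = $8,049.
Difference $8,050 − $8,049 = +$1 applied to largest residents (Bellamy Workforce): Bellamy Workforce becomes $3,361.

Bellamy Workforce: $3,361 | South Housing: $1,791 | Riverside Recovery: $2,790 | Hillcrest Arts: $108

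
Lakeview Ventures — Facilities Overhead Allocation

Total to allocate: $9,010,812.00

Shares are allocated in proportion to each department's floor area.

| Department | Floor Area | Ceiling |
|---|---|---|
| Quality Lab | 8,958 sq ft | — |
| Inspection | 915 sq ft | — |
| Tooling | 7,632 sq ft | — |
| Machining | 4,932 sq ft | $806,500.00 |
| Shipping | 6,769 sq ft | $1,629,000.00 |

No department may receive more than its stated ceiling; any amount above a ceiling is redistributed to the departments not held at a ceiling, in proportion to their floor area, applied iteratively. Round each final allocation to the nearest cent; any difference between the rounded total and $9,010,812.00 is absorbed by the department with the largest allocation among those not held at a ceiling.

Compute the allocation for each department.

Quality Lab: $3,364,846.89 · Inspection: $343,696.69 · Tooling: $2,866,768.42 · Machining: $806,500.00 · Shipping: $1,629,000.00

Floor area total: 29,206.
Pro-rata shares before constraints: Quality Lab 2,763,776.4122; Inspection 282,301.3415; Tooling 2,354,670.8616; Machining 1,521,650.5096; Shipping 2,088,412.87503.
Cap binds for Machining ($806,500.00), Shipping ($1,629,000.00); residual $6,575,312.00 reallocated over remaining floor area 17,505.
Remaining shares: Quality Lab 3,364,846.8949 → $3,364,846.89; Inspection 343,696.6855 → $343,696.69; Tooling 2,866,768.4195 → $2,866,768.42.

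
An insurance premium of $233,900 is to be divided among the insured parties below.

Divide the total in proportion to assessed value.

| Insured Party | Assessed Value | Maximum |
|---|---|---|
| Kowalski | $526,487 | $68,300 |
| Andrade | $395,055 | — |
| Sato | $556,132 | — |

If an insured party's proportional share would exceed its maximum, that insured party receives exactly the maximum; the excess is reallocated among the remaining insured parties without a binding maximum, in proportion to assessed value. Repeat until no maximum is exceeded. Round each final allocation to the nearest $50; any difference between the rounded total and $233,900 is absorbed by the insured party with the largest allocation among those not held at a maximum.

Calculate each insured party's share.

Kowalski: $68,300 | Andrade: $68,800 | Sato: $96,800

Total assessed value = 1,477,674.
Unconstrained shares: Kowalski 83,337.26; Andrade 62,532.98; Sato 88,029.75.
Held at cap: Kowalski ($68,300); residual $165,600 reallocated over remaining assessed value 951,187.
Remaining shares: Andrade 68,778.39 → $68,800; Sato 96,821.61 → $96,800.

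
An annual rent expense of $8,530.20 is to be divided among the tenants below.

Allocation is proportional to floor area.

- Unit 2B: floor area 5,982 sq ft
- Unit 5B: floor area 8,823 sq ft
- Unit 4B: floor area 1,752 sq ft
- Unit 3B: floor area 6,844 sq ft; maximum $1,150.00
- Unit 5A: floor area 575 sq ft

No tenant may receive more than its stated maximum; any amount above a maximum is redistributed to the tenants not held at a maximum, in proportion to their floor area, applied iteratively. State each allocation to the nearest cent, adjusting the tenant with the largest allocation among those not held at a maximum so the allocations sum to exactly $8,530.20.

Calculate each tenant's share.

Unit 2B: $2,576.95 · Unit 5B: $3,800.82 · Unit 4B: $754.73 · Unit 3B: $1,150.00 · Unit 5A: $247.70

Combined floor area = 23,976.
Unconstrained shares: Unit 2B 2,128.2806; Unit 5B 3,139.0538; Unit 4B 623.3279; Unit 3B 2,434.9637; Unit 5A 204.5739.
Capped: Unit 3B ($1,150.00); residual $7,380.20 reallocated over remaining floor area 17,132.
Redistributed shares: Unit 2B 2,576.9529 → $2,576.95; Unit 5B 3,800.8116 → $3,800.81; Unit 4B 754.7344 → $754.73; Unit 5A 247.7011 → $247.70.
Rounding difference +$0.01 applied to Unit 5B → $3,800.82.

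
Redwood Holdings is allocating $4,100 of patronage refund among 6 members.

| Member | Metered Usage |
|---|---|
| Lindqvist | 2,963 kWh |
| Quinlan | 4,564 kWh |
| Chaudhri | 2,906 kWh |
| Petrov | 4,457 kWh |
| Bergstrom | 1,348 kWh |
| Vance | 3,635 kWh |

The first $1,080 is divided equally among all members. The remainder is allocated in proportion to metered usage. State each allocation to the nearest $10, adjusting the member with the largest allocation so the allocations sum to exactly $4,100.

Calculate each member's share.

Lindqvist: $630; Quinlan: $880; Chaudhri: $620; Petrov: $860; Bergstrom: $380; Vance: $730

$1,080 shared equally gives $180 per member.
Remainder $3,020 by metered usage (total 19,873): Lindqvist 450.27 → $450; Quinlan 693.57 → $690; Chaudhri 441.61 → $440; Petrov 677.31 → $680; Bergstrom 204.85 → $200; Vance 552.39 → $550.
Rounding difference +$10 on remainder applied to Quinlan.
Totals: Lindqvist $180 + $450 = $630; Quinlan $180 + $700 = $880; Chaudhri $180 + $440 = $620; Petrov $180 + $680 = $860; Bergstrom $180 + $200 = $380; Vance $180 + $550 = $730.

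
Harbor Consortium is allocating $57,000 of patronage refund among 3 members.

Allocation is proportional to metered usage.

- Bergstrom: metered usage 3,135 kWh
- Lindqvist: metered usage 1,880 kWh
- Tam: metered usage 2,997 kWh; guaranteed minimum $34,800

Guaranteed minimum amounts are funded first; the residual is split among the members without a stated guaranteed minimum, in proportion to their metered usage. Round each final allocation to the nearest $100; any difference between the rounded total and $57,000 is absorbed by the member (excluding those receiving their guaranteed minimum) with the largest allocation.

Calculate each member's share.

Bergstrom: $13,900 | Lindqvist: $8,300 | Tam: $34,800

Guaranteed amounts: Tam $34,800. Residual $22,200.
Residual split over remaining metered usage 5,015: Bergstrom 13,877.77 → $13,900; Lindqvist 8,322.23 → $8,300.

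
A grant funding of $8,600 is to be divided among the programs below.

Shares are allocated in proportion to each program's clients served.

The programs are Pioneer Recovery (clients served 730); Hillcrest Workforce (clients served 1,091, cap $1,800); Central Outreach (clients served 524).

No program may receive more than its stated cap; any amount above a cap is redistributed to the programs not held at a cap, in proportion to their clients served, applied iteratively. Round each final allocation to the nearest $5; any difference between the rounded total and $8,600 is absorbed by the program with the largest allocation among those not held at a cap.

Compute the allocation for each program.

Pioneer Recovery: $3,960 | Hillcrest Workforce: $1,800 | Central Outreach: $2,840

Sum of clients served: 2,345.
Pro-rata shares before constraints: Pioneer Recovery 2,677.19; Hillcrest Workforce 4,001.11; Central Outreach 1,921.71.
Capped: Hillcrest Workforce ($1,800); balance $6,800 reallocated over remaining clients served 1,254.
Shares after redistribution: Pioneer Recovery 3,958.53 → $3,960; Central Outreach 2,841.47 → $2,840.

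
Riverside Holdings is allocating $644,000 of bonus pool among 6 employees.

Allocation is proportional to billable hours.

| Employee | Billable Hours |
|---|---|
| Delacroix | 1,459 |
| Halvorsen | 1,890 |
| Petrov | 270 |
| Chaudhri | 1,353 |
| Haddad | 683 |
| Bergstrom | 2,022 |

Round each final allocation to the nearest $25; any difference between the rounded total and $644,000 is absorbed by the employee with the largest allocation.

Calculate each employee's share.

Delacroix: $122,400 | Halvorsen: $158,550 | Petrov: $22,650 | Chaudhri: $113,500 | Haddad: $57,300 | Bergstrom: $169,600

Billable hours total: 7,677.
Proportional shares: Delacroix 1,459/7,677 × $644,000 = 122,391.04; Halvorsen 1,890/7,677 × $644,000 = 158,546.31; Petrov 270/7,677 × $644,000 = 22,649.47; Chaudhri 1,353/7,677 × $644,000 = 113,499.02; Haddad 683/7,677 × $644,000 = 57,294.78; Bergstrom 2,022/7,677 × $644,000 = 169,619.38.
At nearest $25: Delacroix $122,400; Halvorsen $158,550; Petrov $22,650; Chaudhri $113,500; Haddad $57,300; Bergstrom $169,625. Sum = $644,025.
Difference $644,000 − $644,025 = −$25 applied to largest allocation (Bergstrom): Bergstrom becomes $169,600.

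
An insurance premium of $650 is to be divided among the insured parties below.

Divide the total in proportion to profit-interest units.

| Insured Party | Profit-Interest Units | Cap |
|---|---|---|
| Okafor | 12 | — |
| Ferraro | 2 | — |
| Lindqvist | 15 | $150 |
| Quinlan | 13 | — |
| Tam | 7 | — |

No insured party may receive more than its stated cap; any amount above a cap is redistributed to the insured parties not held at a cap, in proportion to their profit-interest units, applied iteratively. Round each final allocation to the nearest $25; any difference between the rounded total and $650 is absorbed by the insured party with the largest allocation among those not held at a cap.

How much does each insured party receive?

Total profit-interest units = 49.
Unconstrained shares: Okafor 159.18; Ferraro 26.53; Lindqvist 198.98; Quinlan 172.45; Tam 92.86.
Capped: Lindqvist ($150); remaining pool $500 reallocated over remaining profit-interest units 34.
Shares after redistribution: Okafor 176.47 → $175; Ferraro 29.41 → $25; Quinlan 191.18 → $200; Tam 102.94 → $100.

Okafor: $175 | Ferraro: $25 | Lindqvist: $150 | Quinlan: $200 | Tam: $100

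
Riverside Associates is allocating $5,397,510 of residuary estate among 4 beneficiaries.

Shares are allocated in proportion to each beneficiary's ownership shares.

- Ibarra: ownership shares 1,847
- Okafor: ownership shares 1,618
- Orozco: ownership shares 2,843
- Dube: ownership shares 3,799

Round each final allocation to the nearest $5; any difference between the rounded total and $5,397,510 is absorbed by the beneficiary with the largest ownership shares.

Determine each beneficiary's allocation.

Sum of ownership shares: 1,847 + 1,618 + 2,843 + 3,799 = 10,107.
Unrounded shares: Ibarra 986,365.98; Okafor 864,071.55; Orozco 1,518,266.64; Dube 2,028,805.83.
At nearest $5: Ibarra $986,365; Okafor $864,070; Orozco $1,518,265; Dube $2,028,805. Sum = $5,397,505.
Difference $5,397,510 − $5,397,505 = +$5 applied to largest ownership shares (Dube): Dube becomes $2,028,810.

Ibarra: $986,365 | Okafor: $864,070 | Orozco: $1,518,265 | Dube: $2,028,810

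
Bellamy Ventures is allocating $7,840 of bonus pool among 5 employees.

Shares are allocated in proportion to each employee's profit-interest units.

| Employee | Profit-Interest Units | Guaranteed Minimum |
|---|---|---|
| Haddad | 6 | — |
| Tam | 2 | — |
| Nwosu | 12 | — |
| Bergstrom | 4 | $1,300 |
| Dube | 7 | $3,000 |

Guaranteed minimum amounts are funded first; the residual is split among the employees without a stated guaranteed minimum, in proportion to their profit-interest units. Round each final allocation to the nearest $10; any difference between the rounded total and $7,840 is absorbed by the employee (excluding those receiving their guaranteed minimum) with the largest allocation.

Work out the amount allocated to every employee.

Guaranteed amounts: Bergstrom $1,300; Dube $3,000. Residual $3,540.
Residual split over remaining profit-interest units 20: Haddad 1,062.00 → $1,060; Tam 354.00 → $350; Nwosu 2,124.00 → $2,120.
Rounding difference +$10 applied to Nwosu → $2,130.

Haddad: $1,060 · Tam: $350 · Nwosu: $2,130 · Bergstrom: $1,300 · Dube: $3,000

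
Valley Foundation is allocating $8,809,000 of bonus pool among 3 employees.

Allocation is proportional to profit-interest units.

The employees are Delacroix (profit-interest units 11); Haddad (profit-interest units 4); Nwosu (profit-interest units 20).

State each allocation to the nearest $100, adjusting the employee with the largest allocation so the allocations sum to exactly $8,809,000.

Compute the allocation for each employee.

Total profit-interest units = 35.
Proportional shares: Delacroix 11/35 × $8,809,000 = 2,768,542.86; Haddad 4/35 × $8,809,000 = 1,006,742.86; Nwosu 20/35 × $8,809,000 = 5,033,714.29.
Rounded to nearest $100: Delacroix $2,768,500; Haddad $1,006,700; Nwosu $5,033,700. Sum = $8,808,900.
Difference $8,809,000 − $8,808,900 = +$100 applied to largest allocation (Nwosu): Nwosu becomes $5,033,800.

Delacroix: $2,768,500; Haddad: $1,006,700; Nwosu: $5,033,800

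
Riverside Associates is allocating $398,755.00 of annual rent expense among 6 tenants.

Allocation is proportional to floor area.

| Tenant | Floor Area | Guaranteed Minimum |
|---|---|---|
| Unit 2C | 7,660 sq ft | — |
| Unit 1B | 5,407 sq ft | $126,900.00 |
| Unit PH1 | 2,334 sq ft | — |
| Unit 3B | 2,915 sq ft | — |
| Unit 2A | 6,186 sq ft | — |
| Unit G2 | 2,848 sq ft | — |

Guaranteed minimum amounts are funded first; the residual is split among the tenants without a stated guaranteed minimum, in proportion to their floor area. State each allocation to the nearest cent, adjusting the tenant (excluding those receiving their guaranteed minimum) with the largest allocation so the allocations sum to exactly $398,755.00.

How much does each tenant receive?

Guaranteed amounts: Unit 1B $126,900.00. Remaining pool $271,855.00.
Remaining pool split over remaining floor area 21,943: Unit 2C 94,900.8477 → $94,900.85; Unit PH1 28,916.2635 → $28,916.26; Unit 3B 36,114.3565 → $36,114.36; Unit 2A 76,639.2485 → $76,639.25; Unit G2 35,284.2838 → $35,284.28.

Unit 2C: $94,900.85 · Unit 1B: $126,900.00 · Unit PH1: $28,916.26 · Unit 3B: $36,114.36 · Unit 2A: $76,639.25 · Unit G2: $35,284.28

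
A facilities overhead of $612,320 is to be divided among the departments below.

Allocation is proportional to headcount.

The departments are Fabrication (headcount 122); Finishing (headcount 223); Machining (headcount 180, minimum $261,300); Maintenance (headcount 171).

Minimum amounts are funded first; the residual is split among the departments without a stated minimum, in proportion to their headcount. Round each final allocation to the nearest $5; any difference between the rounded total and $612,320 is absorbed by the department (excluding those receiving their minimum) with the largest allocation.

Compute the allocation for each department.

Minimums first: Machining $261,300. Residual $351,020.
Residual split over remaining headcount 516: Fabrication 82,993.10 → $82,995; Finishing 151,700.50 → $151,700; Maintenance 116,326.40 → $116,325.

Fabrication: $82,995; Finishing: $151,700; Machining: $261,300; Maintenance: $116,325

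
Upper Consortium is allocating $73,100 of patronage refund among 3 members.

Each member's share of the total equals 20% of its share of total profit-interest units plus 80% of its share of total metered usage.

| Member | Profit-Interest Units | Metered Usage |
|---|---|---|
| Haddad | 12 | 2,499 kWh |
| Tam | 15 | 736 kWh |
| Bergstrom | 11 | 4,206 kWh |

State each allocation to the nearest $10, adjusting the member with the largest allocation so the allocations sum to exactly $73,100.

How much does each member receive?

Totals — profit-interest units 38, metered usage 7,441.
Composite weights (20% profit-interest units + 80% metered usage): Haddad 0.3318; Tam 0.1581; Bergstrom 0.5101.
Pro-rata amounts: Haddad 24,256.88; Tam 11,555.39; Bergstrom 37,287.73.
Rounded to nearest $10: Haddad $24,260; Tam $11,560; Bergstrom $37,290. Sum = $73,110.
Difference $73,100 − $73,110 = −$10 applied to largest allocation (Bergstrom): Bergstrom becomes $37,280.

Haddad: $24,260 | Tam: $11,560 | Bergstrom: $37,280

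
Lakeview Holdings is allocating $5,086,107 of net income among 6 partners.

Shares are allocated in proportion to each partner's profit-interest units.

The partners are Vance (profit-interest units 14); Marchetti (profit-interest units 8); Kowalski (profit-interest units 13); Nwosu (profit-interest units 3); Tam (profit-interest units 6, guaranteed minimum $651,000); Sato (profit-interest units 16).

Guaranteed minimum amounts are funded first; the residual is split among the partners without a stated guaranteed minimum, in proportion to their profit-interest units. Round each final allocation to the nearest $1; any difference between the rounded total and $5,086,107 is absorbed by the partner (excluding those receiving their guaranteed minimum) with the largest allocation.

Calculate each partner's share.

Vance: $1,149,843 · Marchetti: $657,053 · Kowalski: $1,067,711 · Nwosu: $246,395 · Tam: $651,000 · Sato: $1,314,105

Fund the minimums — Tam $651,000. Balance $4,435,107.
Balance split over remaining profit-interest units 54: Vance 1,149,842.56 → $1,149,843; Marchetti 657,052.89 → $657,053; Kowalski 1,067,710.94 → $1,067,711; Nwosu 246,394.83 → $246,395; Sato 1,314,105.78 → $1,314,106.
Rounding difference −$1 applied to Sato → $1,314,105.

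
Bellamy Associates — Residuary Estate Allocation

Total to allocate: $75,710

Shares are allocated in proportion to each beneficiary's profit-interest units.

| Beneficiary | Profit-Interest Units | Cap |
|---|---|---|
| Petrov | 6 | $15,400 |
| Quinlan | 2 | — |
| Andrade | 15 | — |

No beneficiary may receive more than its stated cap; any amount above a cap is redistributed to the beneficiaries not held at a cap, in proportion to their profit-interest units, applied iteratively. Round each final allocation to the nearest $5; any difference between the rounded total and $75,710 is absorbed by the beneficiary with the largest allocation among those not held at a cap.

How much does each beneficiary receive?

Petrov: $15,400 · Quinlan: $7,095 · Andrade: $53,215

Sum of profit-interest units: 23.
Proportional shares (ignoring caps): Petrov 19,750.43; Quinlan 6,583.48; Andrade 49,376.09.
Held at cap: Petrov ($15,400); residual $60,310 reallocated over remaining profit-interest units 17.
Remaining shares: Quinlan 7,095.29 → $7,095; Andrade 53,214.71 → $53,215.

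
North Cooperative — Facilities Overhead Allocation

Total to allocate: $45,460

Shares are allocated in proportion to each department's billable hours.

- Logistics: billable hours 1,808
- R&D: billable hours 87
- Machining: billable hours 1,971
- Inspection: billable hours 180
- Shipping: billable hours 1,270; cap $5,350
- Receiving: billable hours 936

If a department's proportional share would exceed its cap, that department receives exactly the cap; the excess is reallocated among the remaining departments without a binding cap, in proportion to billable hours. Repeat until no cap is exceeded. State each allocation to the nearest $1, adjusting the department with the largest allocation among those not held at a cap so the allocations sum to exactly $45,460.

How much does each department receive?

Total billable hours = 6,252.
Pro-rata shares before constraints: Logistics 13,146.46; R&D 632.60; Machining 14,331.68; Inspection 1,308.83; Shipping 9,234.52; Receiving 6,805.91.
Held at cap: Shipping ($5,350); remaining pool $40,110 reallocated over remaining billable hours 4,982.
Remaining shares: Logistics 14,556.18 → $14,556; R&D 700.44 → $700; Machining 15,868.49 → $15,868; Inspection 1,449.18 → $1,449; Receiving 7,535.72 → $7,536.
Rounding difference +$1 applied to Machining → $15,869.

Logistics: $14,556; R&D: $700; Machining: $15,869; Inspection: $1,449; Shipping: $5,350; Receiving: $7,536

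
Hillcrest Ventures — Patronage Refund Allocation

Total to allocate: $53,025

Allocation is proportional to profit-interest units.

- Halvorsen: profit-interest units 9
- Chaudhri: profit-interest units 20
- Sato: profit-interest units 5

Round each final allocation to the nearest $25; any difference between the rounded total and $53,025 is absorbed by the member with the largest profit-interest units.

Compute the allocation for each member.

Halvorsen: $14,025 · Chaudhri: $31,200 · Sato: $7,800

Sum of profit-interest units: 9 + 20 + 5 = 34.
Pro-rata amounts: Halvorsen 14,036.03; Chaudhri 31,191.18; Sato 7,797.79.
Rounded to nearest $25: Halvorsen $14,025; Chaudhri $31,200; Sato $7,800. Sum = $53,025.
No rounding difference to absorb.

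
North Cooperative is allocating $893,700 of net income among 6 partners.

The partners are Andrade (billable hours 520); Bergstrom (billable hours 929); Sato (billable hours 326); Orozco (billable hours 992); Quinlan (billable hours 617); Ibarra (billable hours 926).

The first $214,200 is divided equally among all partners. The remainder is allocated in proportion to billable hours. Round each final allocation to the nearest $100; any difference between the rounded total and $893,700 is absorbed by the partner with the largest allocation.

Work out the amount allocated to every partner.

$214,200 shared equally gives $35,700 per partner.
Remainder $679,500 by billable hours (total 4,310): Andrade 81,981.44 → $82,000; Bergstrom 146,462.99 → $146,500; Sato 51,396.06 → $51,400; Orozco 156,395.36 → $156,400; Quinlan 97,274.13 → $97,300; Ibarra 145,990.02 → $146,000.
Rounding difference −$100 on remainder applied to Orozco.
Totals: Andrade $35,700 + $82,000 = $117,700; Bergstrom $35,700 + $146,500 = $182,200; Sato $35,700 + $51,400 = $87,100; Orozco $35,700 + $156,300 = $192,000; Quinlan $35,700 + $97,300 = $133,000; Ibarra $35,700 + $146,000 = $181,700.

Andrade: $117,700; Bergstrom: $182,200; Sato: $87,100; Orozco: $192,000; Quinlan: $133,000; Ibarra: $181,700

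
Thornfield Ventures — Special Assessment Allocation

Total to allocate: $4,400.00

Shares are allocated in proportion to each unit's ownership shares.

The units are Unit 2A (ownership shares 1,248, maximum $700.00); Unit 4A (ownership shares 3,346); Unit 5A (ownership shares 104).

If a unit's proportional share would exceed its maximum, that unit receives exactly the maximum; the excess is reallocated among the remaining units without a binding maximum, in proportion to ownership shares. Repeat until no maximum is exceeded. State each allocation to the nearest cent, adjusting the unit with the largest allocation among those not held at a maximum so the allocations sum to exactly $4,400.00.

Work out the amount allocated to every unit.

Ownership shares total: 4,698.
Pro-rata shares before constraints: Unit 2A 1,168.8378; Unit 4A 3,133.7590; Unit 5A 97.4032.
Capped: Unit 2A ($700.00); remaining pool $3,700.00 reallocated over remaining ownership shares 3,450.
Shares after redistribution: Unit 4A 3,588.4638 → $3,588.46; Unit 5A 111.5362 → $111.54.

Unit 2A: $700.00; Unit 4A: $3,588.46; Unit 5A: $111.54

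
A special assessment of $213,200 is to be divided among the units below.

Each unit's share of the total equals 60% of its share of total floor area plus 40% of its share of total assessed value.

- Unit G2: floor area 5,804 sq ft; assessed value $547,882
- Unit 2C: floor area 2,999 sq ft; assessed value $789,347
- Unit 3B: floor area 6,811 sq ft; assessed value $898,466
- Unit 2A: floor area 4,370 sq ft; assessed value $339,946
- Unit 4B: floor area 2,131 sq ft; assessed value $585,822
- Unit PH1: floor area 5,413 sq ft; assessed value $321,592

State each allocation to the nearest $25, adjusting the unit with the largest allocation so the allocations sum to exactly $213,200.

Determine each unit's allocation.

Unit G2: $40,375 | Unit 2C: $33,275 | Unit 3B: $53,650 | Unit 2A: $28,625 | Unit 4B: $24,250 | Unit PH1: $33,025

Floor area total 27,528; assessed value total 3,483,055.
Blended shares (60% floor area + 40% assessed value): Unit G2 0.1894; Unit 2C 0.1560; Unit 3B 0.2516; Unit 2A 0.1343; Unit 4B 0.1137; Unit PH1 0.1549.
Proportional shares: Unit G2 40,385.12; Unit 2C 33,262.64; Unit 3B 53,648.34; Unit 2A 28,630.30; Unit 4B 24,245.97; Unit PH1 33,027.64.
After rounding ($25): Unit G2 $40,375; Unit 2C $33,275; Unit 3B $53,650; Unit 2A $28,625; Unit 4B $24,250; Unit PH1 $33,025. Sum = $213,200.
Sum already equals the total — no adjustment.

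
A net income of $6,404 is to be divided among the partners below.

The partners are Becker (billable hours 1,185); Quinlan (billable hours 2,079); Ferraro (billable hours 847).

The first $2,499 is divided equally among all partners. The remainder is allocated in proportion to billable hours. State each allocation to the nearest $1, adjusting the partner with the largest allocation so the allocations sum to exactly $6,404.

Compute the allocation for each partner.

Equal tier: $2,499 ÷ 3 = $833 apiece.
Remainder $3,905 by billable hours (total 4,111): Becker 1,125.62 → $1,126; Quinlan 1,974.82 → $1,975; Ferraro 804.56 → $805.
Rounding difference −$1 on remainder applied to Quinlan.
Totals: Becker $833 + $1,126 = $1,959; Quinlan $833 + $1,974 = $2,807; Ferraro $833 + $805 = $1,638.

Becker: $1,959; Quinlan: $2,807; Ferraro: $1,638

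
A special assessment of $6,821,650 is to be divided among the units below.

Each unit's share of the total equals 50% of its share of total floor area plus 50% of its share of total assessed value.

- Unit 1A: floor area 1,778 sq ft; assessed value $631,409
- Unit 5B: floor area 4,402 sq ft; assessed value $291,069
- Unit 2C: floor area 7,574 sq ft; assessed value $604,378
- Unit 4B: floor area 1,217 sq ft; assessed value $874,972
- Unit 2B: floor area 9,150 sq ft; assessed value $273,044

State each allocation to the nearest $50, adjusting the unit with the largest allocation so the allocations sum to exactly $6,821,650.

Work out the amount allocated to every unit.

Totals — floor area 24,121, assessed value 2,674,872.
Combined weights (50% floor area + 50% assessed value): Unit 1A 0.1549; Unit 5B 0.1457; Unit 2C 0.2700; Unit 4B 0.1888; Unit 2B 0.2407.
Unrounded shares: Unit 1A 1,056,549.93; Unit 5B 993,616.39; Unit 2C 1,841,663.91; Unit 4B 1,287,797.74; Unit 2B 1,642,022.03.
Rounded to nearest $50: Unit 1A $1,056,550; Unit 5B $993,600; Unit 2C $1,841,650; Unit 4B $1,287,800; Unit 2B $1,642,000. Sum = $6,821,600.
Difference $6,821,650 − $6,821,600 = +$50 applied to largest allocation (Unit 2C): Unit 2C becomes $1,841,700.

Unit 1A: $1,056,550 | Unit 5B: $993,600 | Unit 2C: $1,841,700 | Unit 4B: $1,287,800 | Unit 2B: $1,642,000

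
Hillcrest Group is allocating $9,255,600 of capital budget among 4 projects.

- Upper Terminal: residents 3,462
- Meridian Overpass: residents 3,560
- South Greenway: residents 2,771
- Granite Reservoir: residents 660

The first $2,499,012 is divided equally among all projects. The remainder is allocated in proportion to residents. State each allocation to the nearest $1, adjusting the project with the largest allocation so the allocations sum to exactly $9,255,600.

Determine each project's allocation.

$2,499,012 shared equally gives $624,753 per project.
Remainder $6,756,588 by residents (total 10,453): Upper Terminal 2,237,760.23 → $2,237,760; Meridian Overpass 2,301,105.26 → $2,301,105; South Greenway 1,791,113.11 → $1,791,113; Granite Reservoir 426,609.40 → $426,609.
Rounding difference +$1 on remainder applied to Meridian Overpass.
Totals: Upper Terminal $624,753 + $2,237,760 = $2,862,513; Meridian Overpass $624,753 + $2,301,106 = $2,925,859; South Greenway $624,753 + $1,791,113 = $2,415,866; Granite Reservoir $624,753 + $426,609 = $1,051,362.

Upper Terminal: $2,862,513 · Meridian Overpass: $2,925,859 · South Greenway: $2,415,866 · Granite Reservoir: $1,051,362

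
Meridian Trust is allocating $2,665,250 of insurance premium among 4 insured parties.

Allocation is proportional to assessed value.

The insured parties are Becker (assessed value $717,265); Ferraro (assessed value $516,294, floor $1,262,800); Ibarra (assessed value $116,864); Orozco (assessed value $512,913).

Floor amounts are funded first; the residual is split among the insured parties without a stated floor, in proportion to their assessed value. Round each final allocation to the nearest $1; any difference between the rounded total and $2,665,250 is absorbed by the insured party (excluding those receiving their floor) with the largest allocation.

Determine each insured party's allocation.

Becker: $746,768; Ferraro: $1,262,800; Ibarra: $121,671; Orozco: $534,011

Minimums first: Ferraro $1,262,800. Residual $1,402,450.
Residual split over remaining assessed value 1,347,042: Becker 746,768.33 → $746,768; Ibarra 121,670.98 → $121,671; Orozco 534,010.70 → $534,011.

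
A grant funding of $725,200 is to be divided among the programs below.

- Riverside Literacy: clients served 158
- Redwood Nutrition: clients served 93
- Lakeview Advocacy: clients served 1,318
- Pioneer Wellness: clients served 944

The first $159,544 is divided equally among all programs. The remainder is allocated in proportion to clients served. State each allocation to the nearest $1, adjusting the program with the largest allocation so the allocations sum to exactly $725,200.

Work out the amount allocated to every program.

Riverside Literacy: $75,451; Redwood Nutrition: $60,820; Lakeview Advocacy: $336,556; Pioneer Wellness: $252,373

$159,544 shared equally gives $39,886 per program.
Remainder $565,656 by clients served (total 2,513): Riverside Literacy 35,564.52 → $35,565; Redwood Nutrition 20,933.55 → $20,934; Lakeview Advocacy 296,671.15 → $296,671; Pioneer Wellness 212,486.77 → $212,487.
Rounding difference −$1 on remainder applied to Lakeview Advocacy.
Totals: Riverside Literacy $39,886 + $35,565 = $75,451; Redwood Nutrition $39,886 + $20,934 = $60,820; Lakeview Advocacy $39,886 + $296,670 = $336,556; Pioneer Wellness $39,886 + $212,487 = $252,373.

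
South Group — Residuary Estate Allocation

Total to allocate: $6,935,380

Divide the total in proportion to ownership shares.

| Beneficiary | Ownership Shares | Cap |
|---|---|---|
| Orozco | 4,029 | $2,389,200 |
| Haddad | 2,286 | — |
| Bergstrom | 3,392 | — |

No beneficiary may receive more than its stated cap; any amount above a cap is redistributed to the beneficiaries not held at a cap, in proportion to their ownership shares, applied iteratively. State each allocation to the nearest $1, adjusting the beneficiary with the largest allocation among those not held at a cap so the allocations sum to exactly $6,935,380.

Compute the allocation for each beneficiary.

Ownership shares total: 9,707.
Pro-rata shares before constraints: Orozco 2,878,607.81; Haddad 1,633,283.06; Bergstrom 2,423,489.13.
Held at cap: Orozco ($2,389,200); residual $4,546,180 reallocated over remaining ownership shares 5,678.
Shares after redistribution: Haddad 1,830,321.85 → $1,830,322; Bergstrom 2,715,858.15 → $2,715,858.

Orozco: $2,389,200 | Haddad: $1,830,322 | Bergstrom: $2,715,858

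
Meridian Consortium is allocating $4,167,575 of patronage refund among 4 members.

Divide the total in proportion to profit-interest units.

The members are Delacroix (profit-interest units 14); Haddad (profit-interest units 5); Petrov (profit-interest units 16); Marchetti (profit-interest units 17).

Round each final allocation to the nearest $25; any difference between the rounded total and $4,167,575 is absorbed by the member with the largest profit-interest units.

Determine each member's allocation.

Total profit-interest units = 14 + 5 + 16 + 17 = 52.
Proportional shares: Delacroix 1,122,039.42; Haddad 400,728.37; Petrov 1,282,330.77; Marchetti 1,362,476.44.
After rounding ($25): Delacroix $1,122,050; Haddad $400,725; Petrov $1,282,325; Marchetti $1,362,475. Sum = $4,167,575.
No rounding difference to absorb.

Delacroix: $1,122,050; Haddad: $400,725; Petrov: $1,282,325; Marchetti: $1,362,475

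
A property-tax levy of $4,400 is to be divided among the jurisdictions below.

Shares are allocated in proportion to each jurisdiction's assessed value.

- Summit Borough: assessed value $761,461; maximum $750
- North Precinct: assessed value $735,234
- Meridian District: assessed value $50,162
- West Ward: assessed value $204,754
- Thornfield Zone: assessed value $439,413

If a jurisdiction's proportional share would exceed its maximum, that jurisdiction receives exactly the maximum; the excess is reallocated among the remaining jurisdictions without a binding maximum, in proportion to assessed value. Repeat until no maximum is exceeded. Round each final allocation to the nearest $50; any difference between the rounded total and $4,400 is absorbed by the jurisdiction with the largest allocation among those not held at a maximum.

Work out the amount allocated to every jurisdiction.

Total assessed value = 2,191,024.
Unconstrained shares: Summit Borough 1,529.16; North Precinct 1,476.49; Meridian District 100.73; West Ward 411.19; Thornfield Zone 882.43.
Cap binds for Summit Borough ($750); residual $3,650 reallocated over remaining assessed value 1,429,563.
Remaining shares: North Precinct 1,877.22 → $1,900; Meridian District 128.08 → $150; West Ward 522.78 → $500; Thornfield Zone 1,121.92 → $1,100.

Summit Borough: $750; North Precinct: $1,900; Meridian District: $150; West Ward: $500; Thornfield Zone: $1,100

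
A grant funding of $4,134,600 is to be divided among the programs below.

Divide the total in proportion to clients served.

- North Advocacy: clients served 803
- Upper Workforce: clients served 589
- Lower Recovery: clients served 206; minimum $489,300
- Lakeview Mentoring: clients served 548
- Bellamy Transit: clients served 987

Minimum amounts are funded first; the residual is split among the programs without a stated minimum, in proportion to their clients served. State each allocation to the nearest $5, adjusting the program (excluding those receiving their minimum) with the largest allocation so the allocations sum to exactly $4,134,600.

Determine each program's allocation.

Guaranteed amounts: Lower Recovery $489,300. Residual $3,645,300.
Residual split over remaining clients served 2,927: North Advocacy 1,000,060.10 → $1,000,060; Upper Workforce 733,543.46 → $733,545; Lakeview Mentoring 682,481.86 → $682,480; Bellamy Transit 1,229,214.59 → $1,229,215.

North Advocacy: $1,000,060 · Upper Workforce: $733,545 · Lower Recovery: $489,300 · Lakeview Mentoring: $682,480 · Bellamy Transit: $1,229,215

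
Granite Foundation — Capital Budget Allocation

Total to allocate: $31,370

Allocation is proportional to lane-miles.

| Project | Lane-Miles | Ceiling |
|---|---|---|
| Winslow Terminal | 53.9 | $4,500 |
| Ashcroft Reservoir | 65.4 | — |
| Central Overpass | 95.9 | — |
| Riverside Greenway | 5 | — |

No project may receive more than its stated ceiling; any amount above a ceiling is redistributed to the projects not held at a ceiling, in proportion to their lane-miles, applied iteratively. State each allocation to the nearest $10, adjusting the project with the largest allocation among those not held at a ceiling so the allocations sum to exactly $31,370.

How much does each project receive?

Winslow Terminal: $4,500 | Ashcroft Reservoir: $10,570 | Central Overpass: $15,490 | Riverside Greenway: $810

Sum of lane-miles: 220.2.
Proportional shares (ignoring caps): Winslow Terminal 7,678.67; Ashcroft Reservoir 9,316.98; Central Overpass 13,662.05; Riverside Greenway 712.31.
Cap binds for Winslow Terminal ($4,500); residual $26,870 reallocated over remaining lane-miles 166.3.
Redistributed shares: Ashcroft Reservoir 10,567.04 → $10,570; Central Overpass 15,495.09 → $15,500; Riverside Greenway 807.88 → $810.
Rounding difference −$10 applied to Central Overpass → $15,490.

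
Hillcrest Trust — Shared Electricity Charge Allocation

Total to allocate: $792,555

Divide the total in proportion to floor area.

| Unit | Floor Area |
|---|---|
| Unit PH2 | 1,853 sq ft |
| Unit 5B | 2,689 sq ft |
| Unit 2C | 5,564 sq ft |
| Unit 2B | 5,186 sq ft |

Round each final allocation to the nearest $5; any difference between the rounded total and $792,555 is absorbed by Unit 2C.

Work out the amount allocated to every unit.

Sum of floor area: 15,292.
Proportional shares: Unit PH2 1,853/15,292 × $792,555 = 96,037.43; Unit 5B 2,689/15,292 × $792,555 = 139,365.71; Unit 2C 5,564/15,292 × $792,555 = 288,371.44; Unit 2B 5,186/15,292 × $792,555 = 268,780.42.
After rounding ($5): Unit PH2 $96,035; Unit 5B $139,365; Unit 2C $288,370; Unit 2B $268,780. Sum = $792,550.
Difference $792,555 − $792,550 = +$5 applied to Unit 2C: Unit 2C becomes $288,375.

Unit PH2: $96,035 | Unit 5B: $139,365 | Unit 2C: $288,375 | Unit 2B: $268,780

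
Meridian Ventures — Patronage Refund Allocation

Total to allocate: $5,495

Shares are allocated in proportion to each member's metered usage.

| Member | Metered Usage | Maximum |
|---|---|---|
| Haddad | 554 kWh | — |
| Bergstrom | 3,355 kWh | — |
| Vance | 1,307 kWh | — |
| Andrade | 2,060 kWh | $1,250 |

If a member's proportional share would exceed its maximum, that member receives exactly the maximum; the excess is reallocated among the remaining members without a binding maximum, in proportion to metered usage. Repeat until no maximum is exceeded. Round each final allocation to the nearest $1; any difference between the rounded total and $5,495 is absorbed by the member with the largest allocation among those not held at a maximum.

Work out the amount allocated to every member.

Haddad: $451 · Bergstrom: $2,730 · Vance: $1,064 · Andrade: $1,250

Total metered usage = 7,276.
Pro-rata shares before constraints: Haddad 418.39; Bergstrom 2,533.77; Vance 987.08; Andrade 1,555.76.
Cap binds for Andrade ($1,250); balance $4,245 reallocated over remaining metered usage 5,216.
Remaining shares: Haddad 450.87 → $451; Bergstrom 2,730.44 → $2,730; Vance 1,063.69 → $1,064.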